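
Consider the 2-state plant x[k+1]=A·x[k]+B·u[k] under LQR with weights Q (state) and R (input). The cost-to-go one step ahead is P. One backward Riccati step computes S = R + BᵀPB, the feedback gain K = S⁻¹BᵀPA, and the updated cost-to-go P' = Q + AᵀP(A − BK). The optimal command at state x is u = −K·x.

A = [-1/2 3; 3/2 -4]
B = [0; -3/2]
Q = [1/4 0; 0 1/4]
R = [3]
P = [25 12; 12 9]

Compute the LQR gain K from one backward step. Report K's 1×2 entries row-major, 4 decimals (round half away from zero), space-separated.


BᵀP = [-18.0000 -13.5000]
S = R + BᵀPB = [3] + [20.2500] = [23.2500]
BᵀPA = [-11.2500 0.0000]
K = S⁻¹·BᵀPA = [-0.4839 0.0000]
A−BK = [-0.5000 3.0000; 0.7742 -4.0000]
AᵀP(A−BK) = [3.0565 -13.5000; -13.5000 81.0000]
P' = Q + AᵀP(A−BK) = [3.3065 -13.5000; -13.5000 81.2500]
tr(P') = 84.5565

-0.4839 0.0000


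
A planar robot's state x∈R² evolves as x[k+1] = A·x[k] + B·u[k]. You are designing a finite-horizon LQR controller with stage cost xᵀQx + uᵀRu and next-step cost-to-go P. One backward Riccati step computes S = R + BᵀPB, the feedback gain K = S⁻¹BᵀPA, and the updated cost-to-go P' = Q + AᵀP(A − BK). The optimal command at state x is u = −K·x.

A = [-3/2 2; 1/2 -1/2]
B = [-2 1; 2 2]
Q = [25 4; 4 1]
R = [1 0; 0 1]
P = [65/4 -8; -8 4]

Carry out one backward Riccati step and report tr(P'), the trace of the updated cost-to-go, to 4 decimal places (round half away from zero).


BᵀP = [-48.5000 24.0000; 0.2500 0.0000]
S = R + BᵀPB = [1 0; 0 1] + [145.0000 -0.5000; -0.5000 0.2500] = [146.0000 -0.5000; -0.5000 1.2500]
BᵀPA = [84.7500 -109.0000; -0.3750 0.5000]
K = S⁻¹·BᵀPA = [0.5802 -0.7462; -0.0679 0.1015]
A−BK = [-0.2716 0.4060; -0.5247 0.7894]
AᵀP(A−BK) = [0.3611 -0.4691; -0.4691 0.6104]
P' = Q + AᵀP(A−BK) = [25.3611 3.5309; 3.5309 1.6104]
tr(P') = 26.9715

26.9715


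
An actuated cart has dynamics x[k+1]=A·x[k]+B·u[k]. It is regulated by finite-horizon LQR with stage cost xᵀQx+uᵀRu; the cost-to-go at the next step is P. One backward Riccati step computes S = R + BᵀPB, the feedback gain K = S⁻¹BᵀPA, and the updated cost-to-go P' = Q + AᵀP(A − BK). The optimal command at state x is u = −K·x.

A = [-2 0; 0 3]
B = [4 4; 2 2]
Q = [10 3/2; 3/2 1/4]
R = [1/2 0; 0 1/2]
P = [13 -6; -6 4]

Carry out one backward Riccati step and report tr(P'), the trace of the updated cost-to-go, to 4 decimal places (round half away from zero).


BᵀP = [40.0000 -16.0000; 40.0000 -16.0000]
S = R + BᵀPB = [1/2 0; 0 1/2] + [128.0000 128.0000; 128.0000 128.0000] = [128.5000 128.0000; 128.0000 128.5000]
BᵀPA = [-80.0000 -48.0000; -80.0000 -48.0000]
K = S⁻¹·BᵀPA = [-0.3119 -0.1871; -0.3119 -0.1871]
A−BK = [0.4951 1.4971; 1.2476 3.7485]
AᵀP(A−BK) = [2.0975 6.0585; 6.0585 18.0351]
P' = Q + AᵀP(A−BK) = [12.0975 7.5585; 7.5585 18.2851]
tr(P') = 30.3826

30.3826


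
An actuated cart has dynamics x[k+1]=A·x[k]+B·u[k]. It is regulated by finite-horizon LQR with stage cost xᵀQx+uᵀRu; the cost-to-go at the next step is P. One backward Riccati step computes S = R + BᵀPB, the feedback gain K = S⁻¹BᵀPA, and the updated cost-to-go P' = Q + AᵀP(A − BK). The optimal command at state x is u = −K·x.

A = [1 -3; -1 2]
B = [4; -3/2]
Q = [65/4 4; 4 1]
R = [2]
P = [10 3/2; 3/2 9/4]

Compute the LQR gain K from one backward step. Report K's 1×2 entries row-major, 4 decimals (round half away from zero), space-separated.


0.2356 -0.7245

BᵀP = [37.7500 2.6250]
S = R + BᵀPB = [2] + [147.0625] = [149.0625]
BᵀPA = [35.1250 -108.0000]
K = S⁻¹·BᵀPA = [0.2356 -0.7245]
A−BK = [0.0574 -0.1019; -0.6465 0.9132]
AᵀP(A−BK) = [0.9732 -1.5509; -1.5509 2.7509]
P' = Q + AᵀP(A−BK) = [17.2232 2.4491; 2.4491 3.7509]
tr(P') = 20.9741


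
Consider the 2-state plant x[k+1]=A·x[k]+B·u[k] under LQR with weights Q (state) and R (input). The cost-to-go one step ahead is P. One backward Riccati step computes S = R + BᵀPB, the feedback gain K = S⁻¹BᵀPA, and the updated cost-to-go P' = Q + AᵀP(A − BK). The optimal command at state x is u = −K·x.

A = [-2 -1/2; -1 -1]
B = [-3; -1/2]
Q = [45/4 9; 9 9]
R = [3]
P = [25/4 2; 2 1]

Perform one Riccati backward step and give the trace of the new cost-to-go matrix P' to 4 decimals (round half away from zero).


22.4134

BᵀP = [-19.7500 -6.5000]
S = R + BᵀPB = [3] + [62.5000] = [65.5000]
BᵀPA = [46.0000 16.3750]
K = S⁻¹·BᵀPA = [0.7023 0.2500]
A−BK = [0.1069 0.2500; -0.6489 -0.8750]
AᵀP(A−BK) = [1.6947 0.7500; 0.7500 0.4688]
P' = Q + AᵀP(A−BK) = [12.9447 9.7500; 9.7500 9.4688]
tr(P') = 22.4134


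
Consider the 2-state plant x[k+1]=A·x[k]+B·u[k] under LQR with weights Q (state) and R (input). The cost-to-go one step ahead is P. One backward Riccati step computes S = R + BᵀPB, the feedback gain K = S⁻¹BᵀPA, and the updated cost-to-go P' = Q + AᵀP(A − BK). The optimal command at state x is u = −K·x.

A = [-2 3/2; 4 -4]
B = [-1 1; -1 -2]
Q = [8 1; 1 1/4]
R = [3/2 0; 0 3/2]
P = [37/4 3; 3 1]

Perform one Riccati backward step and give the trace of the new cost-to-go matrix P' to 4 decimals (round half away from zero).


9.4954

BᵀP = [-12.2500 -4.0000; 3.2500 1.0000]
S = R + BᵀPB = [3/2 0; 0 3/2] + [16.2500 -4.2500; -4.2500 1.2500] = [17.7500 -4.2500; -4.2500 2.7500]
BᵀPA = [8.5000 -2.3750; -2.5000 0.8750]
K = S⁻¹·BᵀPA = [0.4146 -0.0915; -0.2683 0.1768]
A−BK = [-1.3171 1.2317; 3.8780 -3.7378]
AᵀP(A−BK) = [0.8049 -0.5305; -0.5305 0.4405]
P' = Q + AᵀP(A−BK) = [8.8049 0.4695; 0.4695 0.6905]
tr(P') = 9.4954


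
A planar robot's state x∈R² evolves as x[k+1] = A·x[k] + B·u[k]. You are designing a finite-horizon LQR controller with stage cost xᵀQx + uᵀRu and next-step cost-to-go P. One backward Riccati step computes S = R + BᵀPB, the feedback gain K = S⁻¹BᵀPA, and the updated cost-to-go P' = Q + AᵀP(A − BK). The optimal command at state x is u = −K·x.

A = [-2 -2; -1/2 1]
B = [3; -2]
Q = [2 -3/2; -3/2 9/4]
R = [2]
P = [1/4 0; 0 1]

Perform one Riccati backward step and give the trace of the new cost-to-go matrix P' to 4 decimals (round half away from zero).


BᵀP = [0.7500 -2.0000]
S = R + BᵀPB = [2] + [6.2500] = [8.2500]
BᵀPA = [-0.5000 -3.5000]
K = S⁻¹·BᵀPA = [-0.0606 -0.4242]
A−BK = [-1.8182 -0.7273; -0.6212 0.1515]
AᵀP(A−BK) = [1.2197 0.2879; 0.2879 0.5152]
P' = Q + AᵀP(A−BK) = [3.2197 -1.2121; -1.2121 2.7652]
tr(P') = 5.9848

5.9848


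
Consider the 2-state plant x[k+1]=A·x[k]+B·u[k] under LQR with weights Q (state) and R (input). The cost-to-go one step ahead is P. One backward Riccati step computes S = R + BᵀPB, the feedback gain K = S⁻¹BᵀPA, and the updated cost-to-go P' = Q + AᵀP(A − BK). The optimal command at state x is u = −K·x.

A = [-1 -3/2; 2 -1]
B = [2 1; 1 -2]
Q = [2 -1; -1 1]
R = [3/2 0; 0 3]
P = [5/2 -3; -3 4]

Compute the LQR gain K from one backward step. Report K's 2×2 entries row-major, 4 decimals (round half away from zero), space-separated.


BᵀP = [2.0000 -2.0000; 8.5000 -11.0000]
S = R + BᵀPB = [3/2 0; 0 3] + [2.0000 6.0000; 6.0000 30.5000] = [3.5000 6.0000; 6.0000 33.5000]
BᵀPA = [-6.0000 -1.0000; -30.5000 -1.7500]
K = S⁻¹·BᵀPA = [-0.2215 -0.2831; -0.8708 -0.0015]
A−BK = [0.3138 -0.9323; 0.4800 -0.7200]
AᵀP(A−BK) = [2.6123 0.0046; 0.0046 0.3392]
P' = Q + AᵀP(A−BK) = [4.6123 -0.9954; -0.9954 1.3392]
tr(P') = 5.9515

-0.2215 -0.2831 -0.8708 -0.0015


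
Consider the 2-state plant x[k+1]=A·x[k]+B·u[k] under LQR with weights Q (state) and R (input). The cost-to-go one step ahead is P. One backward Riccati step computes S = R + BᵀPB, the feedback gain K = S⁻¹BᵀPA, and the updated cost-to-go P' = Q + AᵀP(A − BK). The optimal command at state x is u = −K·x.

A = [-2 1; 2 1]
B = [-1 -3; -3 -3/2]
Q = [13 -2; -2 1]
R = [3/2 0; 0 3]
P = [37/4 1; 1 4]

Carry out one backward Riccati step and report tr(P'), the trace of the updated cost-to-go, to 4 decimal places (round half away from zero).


BᵀP = [-12.2500 -13.0000; -29.2500 -9.0000]
S = R + BᵀPB = [3/2 0; 0 3] + [51.2500 56.2500; 56.2500 101.2500] = [52.7500 56.2500; 56.2500 104.2500]
BᵀPA = [-1.5000 -25.2500; 40.5000 -38.2500]
K = S⁻¹·BᵀPA = [-1.0426 -0.2059; 0.9510 -0.2558]
A−BK = [-0.1895 0.0267; 0.2989 -0.0014]
AᵀP(A−BK) = [4.9199 -0.4480; -0.4480 0.2664]
P' = Q + AᵀP(A−BK) = [17.9199 -2.4480; -2.4480 1.2664]
tr(P') = 19.1863

19.1863


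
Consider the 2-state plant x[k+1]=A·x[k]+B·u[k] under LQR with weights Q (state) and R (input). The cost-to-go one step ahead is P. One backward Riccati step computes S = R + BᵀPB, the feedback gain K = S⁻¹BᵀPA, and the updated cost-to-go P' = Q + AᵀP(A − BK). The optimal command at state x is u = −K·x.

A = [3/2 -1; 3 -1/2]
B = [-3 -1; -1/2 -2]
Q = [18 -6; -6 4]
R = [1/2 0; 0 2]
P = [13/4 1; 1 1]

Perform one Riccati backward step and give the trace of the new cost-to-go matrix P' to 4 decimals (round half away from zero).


BᵀP = [-10.2500 -3.5000; -5.2500 -3.0000]
S = R + BᵀPB = [1/2 0; 0 2] + [32.5000 17.2500; 17.2500 11.2500] = [33.0000 17.2500; 17.2500 13.2500]
BᵀPA = [-25.8750 12.0000; -16.8750 6.7500]
K = S⁻¹·BᵀPA = [-0.3705 0.3047; -0.7913 0.1128]
A−BK = [-0.4027 0.0268; 1.2322 -0.1221]
AᵀP(A−BK) = [2.3738 -0.3383; -0.3383 0.0826]
P' = Q + AᵀP(A−BK) = [20.3738 -6.3383; -6.3383 4.0826]
tr(P') = 24.4564

24.4564


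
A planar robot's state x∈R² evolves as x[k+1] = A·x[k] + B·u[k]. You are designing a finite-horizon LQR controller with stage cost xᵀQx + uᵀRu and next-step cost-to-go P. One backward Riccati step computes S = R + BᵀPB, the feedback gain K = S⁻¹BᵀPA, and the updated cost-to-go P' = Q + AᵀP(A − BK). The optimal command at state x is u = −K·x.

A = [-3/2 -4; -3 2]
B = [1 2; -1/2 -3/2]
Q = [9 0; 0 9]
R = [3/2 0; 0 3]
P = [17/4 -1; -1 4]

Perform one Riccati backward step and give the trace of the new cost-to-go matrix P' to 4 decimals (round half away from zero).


BᵀP = [4.7500 -3.0000; 10.0000 -8.0000]
S = R + BᵀPB = [3/2 0; 0 3] + [6.2500 14.0000; 14.0000 32.0000] = [7.7500 14.0000; 14.0000 35.0000]
BᵀPA = [1.8750 -25.0000; 9.0000 -56.0000]
K = S⁻¹·BᵀPA = [-0.8023 -1.2093; 0.5781 -1.1163]
A−BK = [-1.8538 -0.5581; -2.5341 -0.2791]
AᵀP(A−BK) = [32.8642 4.8140; 4.8140 7.2558]
P' = Q + AᵀP(A−BK) = [41.8642 4.8140; 4.8140 16.2558]
tr(P') = 58.1200

58.1200


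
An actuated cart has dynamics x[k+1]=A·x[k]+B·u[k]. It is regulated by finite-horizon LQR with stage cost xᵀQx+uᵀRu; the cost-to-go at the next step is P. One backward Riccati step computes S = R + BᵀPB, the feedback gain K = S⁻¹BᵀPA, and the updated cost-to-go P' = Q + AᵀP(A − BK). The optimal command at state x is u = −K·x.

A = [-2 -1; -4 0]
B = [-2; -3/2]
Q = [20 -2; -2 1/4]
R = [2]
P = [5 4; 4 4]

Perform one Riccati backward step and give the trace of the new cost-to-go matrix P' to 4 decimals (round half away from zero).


27.7955

BᵀP = [-16.0000 -14.0000]
S = R + BᵀPB = [2] + [53.0000] = [55.0000]
BᵀPA = [88.0000 16.0000]
K = S⁻¹·BᵀPA = [1.6000 0.2909]
A−BK = [1.2000 -0.4182; -1.6000 0.4364]
AᵀP(A−BK) = [7.2000 0.4000; 0.4000 0.3455]
P' = Q + AᵀP(A−BK) = [27.2000 -1.6000; -1.6000 0.5955]
tr(P') = 27.7955


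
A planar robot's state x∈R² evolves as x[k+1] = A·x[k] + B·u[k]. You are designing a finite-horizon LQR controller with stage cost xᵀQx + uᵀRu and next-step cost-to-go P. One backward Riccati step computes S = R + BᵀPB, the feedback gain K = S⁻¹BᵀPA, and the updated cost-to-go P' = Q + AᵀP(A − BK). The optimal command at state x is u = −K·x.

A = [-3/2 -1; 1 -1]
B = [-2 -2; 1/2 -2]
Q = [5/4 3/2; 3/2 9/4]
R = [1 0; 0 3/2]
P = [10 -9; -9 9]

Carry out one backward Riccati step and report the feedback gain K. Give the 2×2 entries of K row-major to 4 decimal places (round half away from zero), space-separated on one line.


0.9782 0.0093 -0.1660 0.3568

BᵀP = [-24.5000 22.5000; -2.0000 0.0000]
S = R + BᵀPB = [1 0; 0 3/2] + [60.2500 4.0000; 4.0000 4.0000] = [61.2500 4.0000; 4.0000 5.5000]
BᵀPA = [59.2500 2.0000; 3.0000 2.0000]
K = S⁻¹·BᵀPA = [0.9782 0.0093; -0.1660 0.3568]
A−BK = [0.1245 -0.2676; 0.1790 -0.2910]
AᵀP(A−BK) = [1.0404 -0.1245; -0.1245 0.2676]
P' = Q + AᵀP(A−BK) = [2.2904 1.3755; 1.3755 2.5176]
tr(P') = 4.8080


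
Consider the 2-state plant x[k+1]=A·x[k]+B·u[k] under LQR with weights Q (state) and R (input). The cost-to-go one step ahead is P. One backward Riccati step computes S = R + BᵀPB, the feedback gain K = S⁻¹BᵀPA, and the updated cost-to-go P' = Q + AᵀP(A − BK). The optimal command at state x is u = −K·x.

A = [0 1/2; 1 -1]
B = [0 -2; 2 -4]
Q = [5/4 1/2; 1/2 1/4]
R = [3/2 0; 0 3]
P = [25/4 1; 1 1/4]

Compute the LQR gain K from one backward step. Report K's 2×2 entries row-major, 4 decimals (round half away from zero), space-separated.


0.0714 -0.0893 -0.0536 -0.1205

BᵀP = [2.0000 0.5000; -16.5000 -3.0000]
S = R + BᵀPB = [3/2 0; 0 3] + [1.0000 -6.0000; -6.0000 45.0000] = [2.5000 -6.0000; -6.0000 48.0000]
BᵀPA = [0.5000 0.5000; -3.0000 -5.2500]
K = S⁻¹·BᵀPA = [0.0714 -0.0893; -0.0536 -0.1205]
A−BK = [-0.1071 0.2589; 0.6429 -1.3036]
AᵀP(A−BK) = [0.0536 -0.0670; -0.0670 0.2243]
P' = Q + AᵀP(A−BK) = [1.3036 0.4330; 0.4330 0.4743]
tr(P') = 1.7779


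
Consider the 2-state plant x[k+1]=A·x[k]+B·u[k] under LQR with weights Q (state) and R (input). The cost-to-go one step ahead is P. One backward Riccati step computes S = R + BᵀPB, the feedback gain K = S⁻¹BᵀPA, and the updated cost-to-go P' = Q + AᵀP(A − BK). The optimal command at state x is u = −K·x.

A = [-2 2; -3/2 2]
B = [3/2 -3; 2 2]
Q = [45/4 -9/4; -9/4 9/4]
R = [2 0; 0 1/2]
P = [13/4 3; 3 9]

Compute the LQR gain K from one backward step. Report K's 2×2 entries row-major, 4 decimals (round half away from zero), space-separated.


-0.9113 1.0725 0.1774 -0.0932

BᵀP = [10.8750 22.5000; -3.7500 9.0000]
S = R + BᵀPB = [2 0; 0 1/2] + [61.3125 12.3750; 12.3750 29.2500] = [63.3125 12.3750; 12.3750 29.7500]
BᵀPA = [-55.5000 66.7500; -6.0000 10.5000]
K = S⁻¹·BᵀPA = [-0.9113 1.0725; 0.1774 -0.0932]
A−BK = [-0.1010 0.1117; -0.0322 0.0414]
AᵀP(A−BK) = [1.7385 -2.0349; -2.0349 2.3885]
P' = Q + AᵀP(A−BK) = [12.9885 -4.2849; -4.2849 4.6385]
tr(P') = 17.6271


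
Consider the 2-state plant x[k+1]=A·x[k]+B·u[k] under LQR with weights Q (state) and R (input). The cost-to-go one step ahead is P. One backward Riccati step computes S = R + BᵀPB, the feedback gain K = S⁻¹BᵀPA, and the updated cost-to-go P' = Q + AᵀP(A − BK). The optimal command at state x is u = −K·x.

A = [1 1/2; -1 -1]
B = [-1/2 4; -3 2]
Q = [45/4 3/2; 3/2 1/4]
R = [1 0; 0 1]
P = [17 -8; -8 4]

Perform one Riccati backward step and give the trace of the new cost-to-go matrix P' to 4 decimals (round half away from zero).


12.0478

BᵀP = [15.5000 -8.0000; 52.0000 -24.0000]
S = R + BᵀPB = [1 0; 0 1] + [16.2500 46.0000; 46.0000 160.0000] = [17.2500 46.0000; 46.0000 161.0000]
BᵀPA = [23.5000 15.7500; 76.0000 50.0000]
K = S⁻¹·BᵀPA = [0.4348 0.3565; 0.3478 0.2087]
A−BK = [-0.1739 -0.1565; -0.3913 -0.3478]
AᵀP(A−BK) = [0.3478 0.2609; 0.2609 0.2000]
P' = Q + AᵀP(A−BK) = [11.5978 1.7609; 1.7609 0.4500]
tr(P') = 12.0478


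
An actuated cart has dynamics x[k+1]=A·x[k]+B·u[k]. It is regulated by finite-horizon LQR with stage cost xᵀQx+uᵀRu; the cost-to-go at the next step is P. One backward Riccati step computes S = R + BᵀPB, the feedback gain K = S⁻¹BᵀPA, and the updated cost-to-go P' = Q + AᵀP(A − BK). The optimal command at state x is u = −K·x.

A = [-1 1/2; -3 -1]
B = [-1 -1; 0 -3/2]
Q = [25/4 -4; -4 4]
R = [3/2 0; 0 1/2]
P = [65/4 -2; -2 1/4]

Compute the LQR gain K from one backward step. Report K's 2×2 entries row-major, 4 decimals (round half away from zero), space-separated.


BᵀP = [-16.2500 2.0000; -13.2500 1.6250]
S = R + BᵀPB = [3/2 0; 0 1/2] + [16.2500 13.2500; 13.2500 10.8125] = [17.7500 13.2500; 13.2500 11.3125]
BᵀPA = [10.2500 -10.1250; 8.3750 -8.2500]
K = S⁻¹·BᵀPA = [0.1975 -0.2071; 0.5090 -0.4867]
A−BK = [-0.2935 -0.1938; -2.2365 -1.7300]
AᵀP(A−BK) = [0.2127 -0.1760; -0.1760 0.2002]
P' = Q + AᵀP(A−BK) = [6.4627 -4.1760; -4.1760 4.2002]
tr(P') = 10.6629

0.1975 -0.2071 0.5090 -0.4867


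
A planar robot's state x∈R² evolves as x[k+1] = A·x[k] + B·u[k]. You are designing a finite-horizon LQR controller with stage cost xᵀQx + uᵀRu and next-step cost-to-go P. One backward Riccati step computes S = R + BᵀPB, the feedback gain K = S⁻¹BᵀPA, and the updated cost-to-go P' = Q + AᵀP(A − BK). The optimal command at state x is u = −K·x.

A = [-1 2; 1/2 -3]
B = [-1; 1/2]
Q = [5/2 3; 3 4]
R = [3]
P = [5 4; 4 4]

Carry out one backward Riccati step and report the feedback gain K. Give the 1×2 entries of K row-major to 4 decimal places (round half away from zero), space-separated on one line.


0.4000 0.0000

BᵀP = [-3.0000 -2.0000]
S = R + BᵀPB = [3] + [2.0000] = [5.0000]
BᵀPA = [2.0000 0.0000]
K = S⁻¹·BᵀPA = [0.4000 0.0000]
A−BK = [-0.6000 2.0000; 0.3000 -3.0000]
AᵀP(A−BK) = [1.2000 0.0000; 0.0000 8.0000]
P' = Q + AᵀP(A−BK) = [3.7000 3.0000; 3.0000 12.0000]
tr(P') = 15.7000


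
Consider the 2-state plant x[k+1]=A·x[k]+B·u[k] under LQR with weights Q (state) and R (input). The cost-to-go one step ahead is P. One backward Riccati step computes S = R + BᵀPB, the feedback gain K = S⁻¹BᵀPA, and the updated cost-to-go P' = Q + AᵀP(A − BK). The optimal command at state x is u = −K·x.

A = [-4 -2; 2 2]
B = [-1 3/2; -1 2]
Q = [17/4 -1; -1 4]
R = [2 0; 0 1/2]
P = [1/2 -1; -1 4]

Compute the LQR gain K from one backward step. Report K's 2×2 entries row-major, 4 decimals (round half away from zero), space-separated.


0.0606 0.0000 1.5758 1.3333

BᵀP = [0.5000 -3.0000; -1.2500 6.5000]
S = R + BᵀPB = [2 0; 0 1/2] + [2.5000 -5.2500; -5.2500 11.1250] = [4.5000 -5.2500; -5.2500 11.6250]
BᵀPA = [-8.0000 -7.0000; 18.0000 15.5000]
K = S⁻¹·BᵀPA = [0.0606 0.0000; 1.5758 1.3333]
A−BK = [-6.3030 -4.0000; -1.0909 -0.6667]
AᵀP(A−BK) = [12.1212 8.0000; 8.0000 5.3333]
P' = Q + AᵀP(A−BK) = [16.3712 7.0000; 7.0000 9.3333]
tr(P') = 25.7045


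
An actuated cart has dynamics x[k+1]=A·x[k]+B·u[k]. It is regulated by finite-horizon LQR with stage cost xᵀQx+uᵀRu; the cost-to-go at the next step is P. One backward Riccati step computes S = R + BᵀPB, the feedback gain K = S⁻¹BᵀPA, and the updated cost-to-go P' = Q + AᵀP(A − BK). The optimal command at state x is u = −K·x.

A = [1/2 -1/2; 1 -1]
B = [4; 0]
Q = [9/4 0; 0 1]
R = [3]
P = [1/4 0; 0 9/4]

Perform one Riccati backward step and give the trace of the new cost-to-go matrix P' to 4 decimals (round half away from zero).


BᵀP = [1.0000 0.0000]
S = R + BᵀPB = [3] + [4.0000] = [7.0000]
BᵀPA = [0.5000 -0.5000]
K = S⁻¹·BᵀPA = [0.0714 -0.0714]
A−BK = [0.2143 -0.2143; 1.0000 -1.0000]
AᵀP(A−BK) = [2.2768 -2.2768; -2.2768 2.2768]
P' = Q + AᵀP(A−BK) = [4.5268 -2.2768; -2.2768 3.2768]
tr(P') = 7.8036

7.8036


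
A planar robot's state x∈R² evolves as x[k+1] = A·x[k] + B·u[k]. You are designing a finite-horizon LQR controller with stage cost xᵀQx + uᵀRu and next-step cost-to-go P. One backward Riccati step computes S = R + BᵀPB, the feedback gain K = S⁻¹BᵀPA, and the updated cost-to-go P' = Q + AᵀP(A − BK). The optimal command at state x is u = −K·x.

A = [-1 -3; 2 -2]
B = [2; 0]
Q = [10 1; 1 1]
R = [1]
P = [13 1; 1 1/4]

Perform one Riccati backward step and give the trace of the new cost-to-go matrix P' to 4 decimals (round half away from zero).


15.0000

BᵀP = [26.0000 2.0000]
S = R + BᵀPB = [1] + [52.0000] = [53.0000]
BᵀPA = [-22.0000 -82.0000]
K = S⁻¹·BᵀPA = [-0.4151 -1.5472]
A−BK = [-0.1698 0.0943; 2.0000 -2.0000]
AᵀP(A−BK) = [0.8679 -0.0377; -0.0377 3.1321]
P' = Q + AᵀP(A−BK) = [10.8679 0.9623; 0.9623 4.1321]
tr(P') = 15.0000


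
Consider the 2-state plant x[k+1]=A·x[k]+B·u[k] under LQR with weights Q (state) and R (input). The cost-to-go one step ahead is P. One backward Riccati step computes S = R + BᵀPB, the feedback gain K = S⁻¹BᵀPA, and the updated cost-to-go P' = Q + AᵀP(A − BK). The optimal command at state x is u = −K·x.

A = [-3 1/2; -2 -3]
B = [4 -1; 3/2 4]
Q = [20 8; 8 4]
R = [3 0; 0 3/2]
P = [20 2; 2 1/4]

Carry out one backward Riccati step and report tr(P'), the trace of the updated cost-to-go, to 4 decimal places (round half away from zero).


BᵀP = [83.0000 8.3750; -12.0000 -1.0000]
S = R + BᵀPB = [3 0; 0 3/2] + [344.5625 -49.5000; -49.5000 8.0000] = [347.5625 -49.5000; -49.5000 9.5000]
BᵀPA = [-265.7500 16.3750; 38.0000 -3.0000]
K = S⁻¹·BᵀPA = [-0.7558 0.0083; 0.0619 -0.2726]
A−BK = [0.0851 0.1942; -1.1141 -1.9221]
AᵀP(A−BK) = [1.7953 0.0619; 0.0619 0.2965]
P' = Q + AᵀP(A−BK) = [21.7953 8.0619; 8.0619 4.2965]
tr(P') = 26.0918

26.0918


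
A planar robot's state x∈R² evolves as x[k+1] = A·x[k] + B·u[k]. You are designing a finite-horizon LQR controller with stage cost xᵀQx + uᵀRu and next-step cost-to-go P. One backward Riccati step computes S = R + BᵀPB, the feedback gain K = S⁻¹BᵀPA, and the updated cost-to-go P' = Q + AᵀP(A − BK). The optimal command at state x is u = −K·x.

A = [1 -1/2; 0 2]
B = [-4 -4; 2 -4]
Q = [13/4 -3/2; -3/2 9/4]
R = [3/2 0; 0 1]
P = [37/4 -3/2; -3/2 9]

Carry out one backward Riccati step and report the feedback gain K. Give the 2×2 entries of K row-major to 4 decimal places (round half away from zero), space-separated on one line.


-0.1655 0.4130 -0.0833 -0.2895

BᵀP = [-40.0000 24.0000; -31.0000 -30.0000]
S = R + BᵀPB = [3/2 0; 0 1] + [208.0000 64.0000; 64.0000 244.0000] = [209.5000 64.0000; 64.0000 245.0000]
BᵀPA = [-40.0000 68.0000; -31.0000 -44.5000]
K = S⁻¹·BᵀPA = [-0.1655 0.4130; -0.0833 -0.2895]
A−BK = [0.0049 -0.0060; -0.0022 0.0158]
AᵀP(A−BK) = [0.0483 -0.0791; -0.0791 0.3426]
P' = Q + AᵀP(A−BK) = [3.2983 -1.5791; -1.5791 2.5926]
tr(P') = 5.8909


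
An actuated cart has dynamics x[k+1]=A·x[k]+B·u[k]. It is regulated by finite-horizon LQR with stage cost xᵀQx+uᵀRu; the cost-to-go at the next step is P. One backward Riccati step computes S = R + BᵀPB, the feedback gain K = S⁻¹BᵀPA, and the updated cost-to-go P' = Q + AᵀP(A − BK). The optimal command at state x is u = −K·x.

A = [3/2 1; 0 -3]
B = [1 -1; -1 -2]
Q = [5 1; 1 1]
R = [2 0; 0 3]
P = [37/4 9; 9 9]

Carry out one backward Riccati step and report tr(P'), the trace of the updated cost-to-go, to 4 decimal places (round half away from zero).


8.8367

BᵀP = [0.2500 0.0000; -27.2500 -27.0000]
S = R + BᵀPB = [2 0; 0 3] + [0.2500 -0.2500; -0.2500 81.2500] = [2.2500 -0.2500; -0.2500 84.2500]
BᵀPA = [0.3750 0.2500; -40.8750 53.7500]
K = S⁻¹·BᵀPA = [0.1128 0.1821; -0.4848 0.6385]
A−BK = [0.9024 1.4565; -0.8569 -1.5409]
AᵀP(A−BK) = [0.9528 -0.5937; -0.5937 1.8839]
P' = Q + AᵀP(A−BK) = [5.9528 0.4063; 0.4063 2.8839]
tr(P') = 8.8367


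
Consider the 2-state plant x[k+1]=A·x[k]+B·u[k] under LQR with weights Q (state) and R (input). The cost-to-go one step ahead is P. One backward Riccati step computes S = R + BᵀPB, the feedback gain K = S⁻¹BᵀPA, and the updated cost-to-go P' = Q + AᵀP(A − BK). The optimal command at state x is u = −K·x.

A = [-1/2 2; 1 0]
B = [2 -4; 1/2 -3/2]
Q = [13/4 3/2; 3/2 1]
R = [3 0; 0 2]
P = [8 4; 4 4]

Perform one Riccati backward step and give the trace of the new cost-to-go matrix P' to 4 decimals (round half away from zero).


BᵀP = [18.0000 10.0000; -38.0000 -22.0000]
S = R + BᵀPB = [3 0; 0 2] + [41.0000 -87.0000; -87.0000 185.0000] = [44.0000 -87.0000; -87.0000 187.0000]
BᵀPA = [1.0000 36.0000; -3.0000 -76.0000]
K = S⁻¹·BᵀPA = [-0.1123 0.1821; -0.0683 -0.3217]
A−BK = [-0.5486 0.3490; 0.9537 -0.5736]
AᵀP(A−BK) = [1.9074 -1.1472; -1.1472 0.9954]
P' = Q + AᵀP(A−BK) = [5.1574 0.3528; 0.3528 1.9954]
tr(P') = 7.1529

7.1529


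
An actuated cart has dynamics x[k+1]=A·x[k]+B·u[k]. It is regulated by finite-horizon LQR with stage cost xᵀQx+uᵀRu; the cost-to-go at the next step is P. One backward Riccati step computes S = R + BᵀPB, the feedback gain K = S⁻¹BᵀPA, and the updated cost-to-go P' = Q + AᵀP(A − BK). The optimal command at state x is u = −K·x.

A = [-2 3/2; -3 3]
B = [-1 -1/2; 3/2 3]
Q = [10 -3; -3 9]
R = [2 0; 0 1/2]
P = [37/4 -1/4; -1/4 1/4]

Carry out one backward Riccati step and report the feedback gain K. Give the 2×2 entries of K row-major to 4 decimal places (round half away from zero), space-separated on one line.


BᵀP = [-9.6250 0.6250; -5.3750 0.8750]
S = R + BᵀPB = [2 0; 0 1/2] + [10.5625 6.6875; 6.6875 5.3125] = [12.5625 6.6875; 6.6875 5.8125]
BᵀPA = [17.3750 -12.5625; 8.1250 -5.4375]
K = S⁻¹·BᵀPA = [1.6488 -1.2954; -0.4992 0.5549]
A−BK = [-0.6008 0.4821; -3.9757 3.2783]
AᵀP(A−BK) = [11.6576 -9.3760; -9.3760 7.5563]
P' = Q + AᵀP(A−BK) = [21.6576 -12.3760; -12.3760 16.5563]
tr(P') = 38.2140

1.6488 -1.2954 -0.4992 0.5549


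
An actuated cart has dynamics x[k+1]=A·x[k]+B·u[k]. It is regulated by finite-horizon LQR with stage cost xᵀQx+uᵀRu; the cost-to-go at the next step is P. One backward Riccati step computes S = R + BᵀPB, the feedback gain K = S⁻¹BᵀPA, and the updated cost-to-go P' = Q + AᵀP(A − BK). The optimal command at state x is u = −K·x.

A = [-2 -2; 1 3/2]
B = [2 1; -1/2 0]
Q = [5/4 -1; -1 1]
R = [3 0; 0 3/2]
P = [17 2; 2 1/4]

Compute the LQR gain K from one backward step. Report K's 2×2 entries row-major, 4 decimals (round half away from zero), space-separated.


BᵀP = [33.0000 3.8750; 17.0000 2.0000]
S = R + BᵀPB = [3 0; 0 3/2] + [64.0625 33.0000; 33.0000 17.0000] = [67.0625 33.0000; 33.0000 18.5000]
BᵀPA = [-62.1250 -60.1875; -32.0000 -31.0000]
K = S⁻¹·BᵀPA = [-0.6153 -0.5965; -0.6322 -0.6116]
A−BK = [-0.1372 -0.1953; 0.6924 1.2017]
AᵀP(A−BK) = [1.7952 1.7445; 1.7445 1.6994]
P' = Q + AᵀP(A−BK) = [3.0452 0.7445; 0.7445 2.6994]
tr(P') = 5.7445

-0.6153 -0.5965 -0.6322 -0.6116


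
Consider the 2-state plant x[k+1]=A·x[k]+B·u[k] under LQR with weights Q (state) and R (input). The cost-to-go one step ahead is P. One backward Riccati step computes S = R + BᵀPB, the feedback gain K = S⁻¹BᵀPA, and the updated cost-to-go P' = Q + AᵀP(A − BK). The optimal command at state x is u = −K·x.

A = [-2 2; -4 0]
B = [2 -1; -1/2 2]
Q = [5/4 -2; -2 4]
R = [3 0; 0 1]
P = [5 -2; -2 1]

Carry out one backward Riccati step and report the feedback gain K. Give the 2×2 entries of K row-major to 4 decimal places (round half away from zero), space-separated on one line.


-0.3536 0.3978 -0.2818 -0.5580

BᵀP = [11.0000 -4.5000; -9.0000 4.0000]
S = R + BᵀPB = [3 0; 0 1] + [24.2500 -20.0000; -20.0000 17.0000] = [27.2500 -20.0000; -20.0000 18.0000]
BᵀPA = [-4.0000 22.0000; 2.0000 -18.0000]
K = S⁻¹·BᵀPA = [-0.3536 0.3978; -0.2818 -0.5580]
A−BK = [-1.5746 0.6464; -3.6133 1.3149]
AᵀP(A−BK) = [3.1492 -1.2928; -1.2928 1.2044]
P' = Q + AᵀP(A−BK) = [4.3992 -3.2928; -3.2928 5.2044]
tr(P') = 9.6036


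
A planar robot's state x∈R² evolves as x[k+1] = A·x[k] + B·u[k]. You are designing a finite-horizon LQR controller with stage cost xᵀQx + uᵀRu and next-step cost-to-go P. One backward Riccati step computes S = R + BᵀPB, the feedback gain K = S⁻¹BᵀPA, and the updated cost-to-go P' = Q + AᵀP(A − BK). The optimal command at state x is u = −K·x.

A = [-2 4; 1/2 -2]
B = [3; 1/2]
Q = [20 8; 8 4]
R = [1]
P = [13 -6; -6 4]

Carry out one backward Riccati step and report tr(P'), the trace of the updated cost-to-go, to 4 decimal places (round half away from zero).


BᵀP = [36.0000 -16.0000]
S = R + BᵀPB = [1] + [100.0000] = [101.0000]
BᵀPA = [-80.0000 176.0000]
K = S⁻¹·BᵀPA = [-0.7921 1.7426]
A−BK = [0.3762 -1.2277; 0.8960 -2.8713]
AᵀP(A−BK) = [1.6337 -4.5941; -4.5941 13.3069]
P' = Q + AᵀP(A−BK) = [21.6337 3.4059; 3.4059 17.3069]
tr(P') = 38.9406

38.9406


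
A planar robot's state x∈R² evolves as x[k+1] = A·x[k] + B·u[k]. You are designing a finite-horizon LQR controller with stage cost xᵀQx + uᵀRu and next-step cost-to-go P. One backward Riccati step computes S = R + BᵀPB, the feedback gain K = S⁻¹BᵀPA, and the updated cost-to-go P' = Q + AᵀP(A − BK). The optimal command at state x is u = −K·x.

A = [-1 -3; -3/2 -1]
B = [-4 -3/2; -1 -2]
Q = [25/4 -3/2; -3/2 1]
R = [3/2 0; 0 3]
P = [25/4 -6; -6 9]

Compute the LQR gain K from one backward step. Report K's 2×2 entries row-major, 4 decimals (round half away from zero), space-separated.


BᵀP = [-19.0000 15.0000; 2.6250 -9.0000]
S = R + BᵀPB = [3/2 0; 0 3] + [61.0000 -1.5000; -1.5000 14.0625] = [62.5000 -1.5000; -1.5000 17.0625]
BᵀPA = [-3.5000 42.0000; 10.8750 1.1250]
K = S⁻¹·BᵀPA = [-0.0408 0.6750; 0.6338 0.1253]
A−BK = [-0.2125 -0.1121; -0.2732 -0.0744]
AᵀP(A−BK) = [1.4649 0.2502; 0.2502 0.7588]
P' = Q + AᵀP(A−BK) = [7.7149 -1.2498; -1.2498 1.7588]
tr(P') = 9.4737

-0.0408 0.6750 0.6338 0.1253


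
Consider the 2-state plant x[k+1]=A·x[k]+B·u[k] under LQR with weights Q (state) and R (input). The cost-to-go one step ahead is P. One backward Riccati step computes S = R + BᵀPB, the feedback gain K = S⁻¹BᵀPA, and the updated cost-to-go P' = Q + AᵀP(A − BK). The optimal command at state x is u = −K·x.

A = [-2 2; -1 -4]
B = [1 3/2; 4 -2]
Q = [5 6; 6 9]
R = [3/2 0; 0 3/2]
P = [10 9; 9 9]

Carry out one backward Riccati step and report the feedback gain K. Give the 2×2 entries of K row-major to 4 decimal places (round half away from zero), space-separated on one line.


-0.6510 -0.2987 -0.5284 0.9545

BᵀP = [46.0000 45.0000; -3.0000 -4.5000]
S = R + BᵀPB = [3/2 0; 0 3/2] + [226.0000 -21.0000; -21.0000 4.5000] = [227.5000 -21.0000; -21.0000 6.0000]
BᵀPA = [-137.0000 -88.0000; 10.5000 12.0000]
K = S⁻¹·BᵀPA = [-0.6510 -0.2987; -0.5284 0.9545]
A−BK = [-0.5564 0.8669; 0.5471 -0.8961]
AᵀP(A−BK) = [1.3649 -0.9448; -0.9448 2.2597]
P' = Q + AᵀP(A−BK) = [6.3649 5.0552; 5.0552 11.2597]
tr(P') = 17.6246


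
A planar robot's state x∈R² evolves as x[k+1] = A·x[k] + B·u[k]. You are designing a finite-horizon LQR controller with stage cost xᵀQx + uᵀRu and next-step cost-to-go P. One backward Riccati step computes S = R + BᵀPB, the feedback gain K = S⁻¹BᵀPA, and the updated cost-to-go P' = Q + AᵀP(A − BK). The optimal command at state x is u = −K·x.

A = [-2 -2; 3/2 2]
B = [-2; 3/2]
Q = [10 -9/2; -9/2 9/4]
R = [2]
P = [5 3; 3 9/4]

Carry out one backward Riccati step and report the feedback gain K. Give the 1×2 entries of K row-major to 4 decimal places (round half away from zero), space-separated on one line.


0.7793 0.6345

BᵀP = [-5.5000 -2.6250]
S = R + BᵀPB = [2] + [7.0625] = [9.0625]
BᵀPA = [7.0625 5.7500]
K = S⁻¹·BᵀPA = [0.7793 0.6345]
A−BK = [-0.4414 -0.7310; 0.3310 1.0483]
AᵀP(A−BK) = [1.5586 1.2690; 1.2690 1.3517]
P' = Q + AᵀP(A−BK) = [11.5586 -3.2310; -3.2310 3.6017]
tr(P') = 15.1603


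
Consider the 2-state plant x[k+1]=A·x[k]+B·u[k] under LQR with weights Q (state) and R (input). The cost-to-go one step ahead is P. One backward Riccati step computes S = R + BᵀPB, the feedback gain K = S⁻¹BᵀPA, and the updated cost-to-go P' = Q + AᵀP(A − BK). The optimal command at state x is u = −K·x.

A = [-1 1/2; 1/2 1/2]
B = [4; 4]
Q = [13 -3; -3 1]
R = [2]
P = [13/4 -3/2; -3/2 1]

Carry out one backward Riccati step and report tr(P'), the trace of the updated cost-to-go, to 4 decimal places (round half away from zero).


BᵀP = [7.0000 -2.0000]
S = R + BᵀPB = [2] + [20.0000] = [22.0000]
BᵀPA = [-8.0000 2.5000]
K = S⁻¹·BᵀPA = [-0.3636 0.1136]
A−BK = [0.4545 0.0455; 1.9545 0.0455]
AᵀP(A−BK) = [2.0909 -0.0909; -0.0909 0.0284]
P' = Q + AᵀP(A−BK) = [15.0909 -3.0909; -3.0909 1.0284]
tr(P') = 16.1193

16.1193


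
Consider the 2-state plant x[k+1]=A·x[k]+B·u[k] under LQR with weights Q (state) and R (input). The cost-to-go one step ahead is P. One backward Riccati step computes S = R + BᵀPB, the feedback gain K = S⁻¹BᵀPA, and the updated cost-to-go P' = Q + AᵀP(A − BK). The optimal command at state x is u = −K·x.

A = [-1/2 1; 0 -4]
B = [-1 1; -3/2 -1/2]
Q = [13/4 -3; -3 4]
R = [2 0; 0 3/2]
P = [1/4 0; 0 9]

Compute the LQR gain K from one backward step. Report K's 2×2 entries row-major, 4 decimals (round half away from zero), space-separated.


BᵀP = [-0.2500 -13.5000; 0.2500 -4.5000]
S = R + BᵀPB = [2 0; 0 3/2] + [20.5000 6.5000; 6.5000 2.5000] = [22.5000 6.5000; 6.5000 4.0000]
BᵀPA = [0.1250 53.7500; -0.1250 18.2500]
K = S⁻¹·BᵀPA = [0.0275 2.0183; -0.0759 1.2827]
A−BK = [-0.3966 1.7356; 0.0033 -0.3312]
AᵀP(A−BK) = [0.0496 -0.2170; -0.2170 12.3554]
P' = Q + AᵀP(A−BK) = [3.2996 -3.2170; -3.2170 16.3554]
tr(P') = 19.6549

0.0275 2.0183 -0.0759 1.2827


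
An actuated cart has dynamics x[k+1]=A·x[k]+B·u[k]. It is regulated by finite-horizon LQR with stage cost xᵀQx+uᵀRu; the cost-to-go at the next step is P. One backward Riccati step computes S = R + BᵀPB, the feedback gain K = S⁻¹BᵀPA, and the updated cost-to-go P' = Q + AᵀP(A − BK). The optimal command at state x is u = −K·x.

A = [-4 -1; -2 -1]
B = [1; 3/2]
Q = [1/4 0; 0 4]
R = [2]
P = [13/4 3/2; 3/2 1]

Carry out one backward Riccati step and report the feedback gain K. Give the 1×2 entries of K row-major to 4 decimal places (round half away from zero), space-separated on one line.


BᵀP = [5.5000 3.0000]
S = R + BᵀPB = [2] + [10.0000] = [12.0000]
BᵀPA = [-28.0000 -8.5000]
K = S⁻¹·BᵀPA = [-2.3333 -0.7083]
A−BK = [-1.6667 -0.2917; 1.5000 0.0625]
AᵀP(A−BK) = [14.6667 4.1667; 4.1667 1.2292]
P' = Q + AᵀP(A−BK) = [14.9167 4.1667; 4.1667 5.2292]
tr(P') = 20.1458

-2.3333 -0.7083


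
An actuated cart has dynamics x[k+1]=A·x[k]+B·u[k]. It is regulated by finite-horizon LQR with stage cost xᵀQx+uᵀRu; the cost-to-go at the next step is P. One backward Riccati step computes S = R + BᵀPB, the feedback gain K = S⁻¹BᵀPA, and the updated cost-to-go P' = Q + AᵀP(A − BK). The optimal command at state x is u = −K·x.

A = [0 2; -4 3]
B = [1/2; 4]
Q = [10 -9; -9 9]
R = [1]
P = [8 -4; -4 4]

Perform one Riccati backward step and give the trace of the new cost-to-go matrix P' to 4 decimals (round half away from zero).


BᵀP = [-12.0000 14.0000]
S = R + BᵀPB = [1] + [50.0000] = [51.0000]
BᵀPA = [-56.0000 18.0000]
K = S⁻¹·BᵀPA = [-1.0980 0.3529]
A−BK = [0.5490 1.8235; 0.3922 1.5882]
AᵀP(A−BK) = [2.5098 3.7647; 3.7647 13.6471]
P' = Q + AᵀP(A−BK) = [12.5098 -5.2353; -5.2353 22.6471]
tr(P') = 35.1569

35.1569


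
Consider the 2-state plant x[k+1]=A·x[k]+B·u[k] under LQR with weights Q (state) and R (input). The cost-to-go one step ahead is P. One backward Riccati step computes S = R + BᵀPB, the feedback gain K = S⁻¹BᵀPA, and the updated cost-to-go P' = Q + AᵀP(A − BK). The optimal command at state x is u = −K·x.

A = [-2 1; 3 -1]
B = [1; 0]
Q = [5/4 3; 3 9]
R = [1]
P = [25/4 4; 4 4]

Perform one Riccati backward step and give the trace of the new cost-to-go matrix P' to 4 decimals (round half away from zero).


24.7672

BᵀP = [6.2500 4.0000]
S = R + BᵀPB = [1] + [6.2500] = [7.2500]
BᵀPA = [-0.5000 2.2500]
K = S⁻¹·BᵀPA = [-0.0690 0.3103]
A−BK = [-1.9310 0.6897; 3.0000 -1.0000]
AᵀP(A−BK) = [12.9655 -4.3448; -4.3448 1.5517]
P' = Q + AᵀP(A−BK) = [14.2155 -1.3448; -1.3448 10.5517]
tr(P') = 24.7672


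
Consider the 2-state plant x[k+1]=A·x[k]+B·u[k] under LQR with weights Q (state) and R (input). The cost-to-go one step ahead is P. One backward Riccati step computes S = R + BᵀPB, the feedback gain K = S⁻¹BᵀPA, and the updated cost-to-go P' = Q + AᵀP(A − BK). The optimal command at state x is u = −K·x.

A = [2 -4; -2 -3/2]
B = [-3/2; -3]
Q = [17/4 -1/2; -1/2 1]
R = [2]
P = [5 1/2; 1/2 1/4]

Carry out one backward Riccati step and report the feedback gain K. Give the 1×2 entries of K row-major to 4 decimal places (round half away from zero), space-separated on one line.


BᵀP = [-9.0000 -1.5000]
S = R + BᵀPB = [2] + [18.0000] = [20.0000]
BᵀPA = [-15.0000 38.2500]
K = S⁻¹·BᵀPA = [-0.7500 1.9125]
A−BK = [0.8750 -1.1313; -4.2500 4.2375]
AᵀP(A−BK) = [5.7500 -8.0625; -8.0625 13.4094]
P' = Q + AᵀP(A−BK) = [10.0000 -8.5625; -8.5625 14.4094]
tr(P') = 24.4094

-0.7500 1.9125


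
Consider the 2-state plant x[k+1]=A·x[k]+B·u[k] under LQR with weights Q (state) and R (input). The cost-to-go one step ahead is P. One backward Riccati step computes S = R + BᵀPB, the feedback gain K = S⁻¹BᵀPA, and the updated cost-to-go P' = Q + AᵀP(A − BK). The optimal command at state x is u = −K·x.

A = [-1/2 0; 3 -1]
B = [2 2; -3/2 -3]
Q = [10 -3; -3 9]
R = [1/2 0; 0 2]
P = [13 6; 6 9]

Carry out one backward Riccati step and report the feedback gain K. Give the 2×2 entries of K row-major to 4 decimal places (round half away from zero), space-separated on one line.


1.2815 -0.5798 -1.5609 0.5924

BᵀP = [17.0000 -1.5000; 8.0000 -15.0000]
S = R + BᵀPB = [1/2 0; 0 2] + [36.2500 38.5000; 38.5000 61.0000] = [36.7500 38.5000; 38.5000 63.0000]
BᵀPA = [-13.0000 1.5000; -49.0000 15.0000]
K = S⁻¹·BᵀPA = [1.2815 -0.5798; -1.5609 0.5924]
A−BK = [0.0588 -0.0252; 0.2395 -0.0924]
AᵀP(A−BK) = [6.4244 -2.5084; -2.5084 0.9832]
P' = Q + AᵀP(A−BK) = [16.4244 -5.5084; -5.5084 9.9832]
tr(P') = 26.4076


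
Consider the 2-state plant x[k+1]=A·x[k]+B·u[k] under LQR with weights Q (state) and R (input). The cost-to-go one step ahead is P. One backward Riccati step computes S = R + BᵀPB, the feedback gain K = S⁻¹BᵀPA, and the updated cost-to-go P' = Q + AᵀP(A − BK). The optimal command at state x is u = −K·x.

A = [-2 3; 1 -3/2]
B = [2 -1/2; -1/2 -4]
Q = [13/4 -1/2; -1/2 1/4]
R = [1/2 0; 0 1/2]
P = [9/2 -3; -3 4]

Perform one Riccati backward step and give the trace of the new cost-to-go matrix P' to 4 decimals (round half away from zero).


5.1858

BᵀP = [10.5000 -8.0000; 9.7500 -14.5000]
S = R + BᵀPB = [1/2 0; 0 1/2] + [25.0000 26.7500; 26.7500 53.1250] = [25.5000 26.7500; 26.7500 53.6250]
BᵀPA = [-29.0000 43.5000; -34.0000 51.0000]
K = S⁻¹·BᵀPA = [-0.9904 1.4856; -0.1400 0.2100]
A−BK = [-0.0892 0.1337; -0.0551 0.0827]
AᵀP(A−BK) = [0.5187 -0.7780; -0.7780 1.1671]
P' = Q + AᵀP(A−BK) = [3.7687 -1.2780; -1.2780 1.4171]
tr(P') = 5.1858


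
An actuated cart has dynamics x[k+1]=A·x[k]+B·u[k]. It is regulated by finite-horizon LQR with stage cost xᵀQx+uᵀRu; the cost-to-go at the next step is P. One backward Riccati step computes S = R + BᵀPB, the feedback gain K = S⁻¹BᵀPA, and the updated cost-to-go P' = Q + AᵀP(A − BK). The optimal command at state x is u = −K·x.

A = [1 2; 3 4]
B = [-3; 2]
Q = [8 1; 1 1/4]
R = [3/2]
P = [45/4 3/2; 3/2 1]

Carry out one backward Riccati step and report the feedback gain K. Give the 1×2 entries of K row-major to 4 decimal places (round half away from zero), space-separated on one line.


BᵀP = [-30.7500 -2.5000]
S = R + BᵀPB = [3/2] + [87.2500] = [88.7500]
BᵀPA = [-38.2500 -71.5000]
K = S⁻¹·BᵀPA = [-0.4310 -0.8056]
A−BK = [-0.2930 -0.4169; 3.8620 5.6113]
AᵀP(A−BK) = [12.7648 18.6845; 18.6845 27.3972]
P' = Q + AᵀP(A−BK) = [20.7648 19.6845; 19.6845 27.6472]
tr(P') = 48.4120

-0.4310 -0.8056


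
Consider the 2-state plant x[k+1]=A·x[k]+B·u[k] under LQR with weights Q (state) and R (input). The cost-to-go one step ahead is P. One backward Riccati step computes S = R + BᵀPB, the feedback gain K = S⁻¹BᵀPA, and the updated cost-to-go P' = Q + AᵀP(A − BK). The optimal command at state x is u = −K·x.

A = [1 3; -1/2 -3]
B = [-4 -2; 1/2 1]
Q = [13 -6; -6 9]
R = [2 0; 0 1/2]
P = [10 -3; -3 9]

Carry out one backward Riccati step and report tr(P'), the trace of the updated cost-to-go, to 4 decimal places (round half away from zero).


28.6599

BᵀP = [-41.5000 16.5000; -23.0000 15.0000]
S = R + BᵀPB = [2 0; 0 1/2] + [174.2500 99.5000; 99.5000 61.0000] = [176.2500 99.5000; 99.5000 61.5000]
BᵀPA = [-49.7500 -174.0000; -30.5000 -114.0000]
K = S⁻¹·BᵀPA = [-0.0265 0.6836; -0.4531 -2.9597]
A−BK = [-0.0121 -0.1849; -0.0337 -0.3821]
AᵀP(A−BK) = [0.1133 0.7399; 0.7399 6.5467]
P' = Q + AᵀP(A−BK) = [13.1133 -5.2601; -5.2601 15.5467]
tr(P') = 28.6599
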